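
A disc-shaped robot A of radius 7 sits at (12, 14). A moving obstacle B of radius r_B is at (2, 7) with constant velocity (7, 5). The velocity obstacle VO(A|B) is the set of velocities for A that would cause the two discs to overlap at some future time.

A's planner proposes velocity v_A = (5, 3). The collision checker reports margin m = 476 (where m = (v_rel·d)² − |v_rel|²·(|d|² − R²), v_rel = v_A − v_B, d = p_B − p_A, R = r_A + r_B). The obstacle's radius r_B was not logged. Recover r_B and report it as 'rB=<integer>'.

m = 476
d = (-10, -7);  v_rel = (-2, -2),  |v_rel|² = 8
v_rel×d = (-2)·(-7) − (-2)·(-10) = -6
since m = R²·8 − (-6)²:  R² = (36 + 476) / 8 = 64
R = √64 = 8  ⇒  r_B = 8 − 7 = 1

rB=1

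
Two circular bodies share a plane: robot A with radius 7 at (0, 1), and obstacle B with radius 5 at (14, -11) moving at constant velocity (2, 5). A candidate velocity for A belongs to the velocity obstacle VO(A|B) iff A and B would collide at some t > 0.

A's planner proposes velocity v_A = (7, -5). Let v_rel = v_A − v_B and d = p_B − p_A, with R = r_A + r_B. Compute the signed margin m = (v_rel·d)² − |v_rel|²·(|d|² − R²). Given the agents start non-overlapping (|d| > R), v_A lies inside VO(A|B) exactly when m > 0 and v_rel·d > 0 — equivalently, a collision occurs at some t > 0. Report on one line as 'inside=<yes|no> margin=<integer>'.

d = (14, -12),  |d|² = 340;  R = 7+5 = 12,  c = 340−12² = 196
v_rel = (5, -10),  |v_rel|² = 125;  v_rel·d = (5)·(14) + (-10)·(-12) = 190
125·t² − 380·t + 196 = 0  ⇒  m = 190² − 125·196 = 11600
m = 11600 > 0,  v_rel·d = 190 > 0  ⇒  inside

inside=yes margin=11600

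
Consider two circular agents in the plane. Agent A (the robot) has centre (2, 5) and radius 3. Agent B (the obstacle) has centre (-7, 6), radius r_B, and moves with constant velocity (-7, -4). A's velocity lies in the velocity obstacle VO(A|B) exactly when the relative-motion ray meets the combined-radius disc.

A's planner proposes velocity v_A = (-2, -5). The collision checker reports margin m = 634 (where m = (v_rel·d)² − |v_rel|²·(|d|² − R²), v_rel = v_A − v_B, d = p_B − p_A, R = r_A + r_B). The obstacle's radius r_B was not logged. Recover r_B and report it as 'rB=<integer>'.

m = 634
d = (-9, 1);  v_rel = (5, -1),  |v_rel|² = 26
v_rel×d = (5)·(1) − (-1)·(-9) = -4
since m = R²·26 − (-4)²:  R² = (16 + 634) / 26 = 25
R = √25 = 5  ⇒  r_B = 5 − 3 = 2

rB=2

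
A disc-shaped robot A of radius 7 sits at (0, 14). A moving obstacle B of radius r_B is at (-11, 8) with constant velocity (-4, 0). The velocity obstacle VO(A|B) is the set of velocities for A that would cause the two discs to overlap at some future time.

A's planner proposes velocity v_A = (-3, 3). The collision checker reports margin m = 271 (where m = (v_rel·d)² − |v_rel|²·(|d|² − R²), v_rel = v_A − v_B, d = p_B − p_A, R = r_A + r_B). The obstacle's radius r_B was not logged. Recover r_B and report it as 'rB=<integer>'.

m = 271
d = (-11, -6);  v_rel = (1, 3),  |v_rel|² = 10
v_rel×d = (1)·(-6) − (3)·(-11) = 27
since m = R²·10 − 27²:  R² = (729 + 271) / 10 = 100
R = √100 = 10  ⇒  r_B = 10 − 7 = 3

rB=3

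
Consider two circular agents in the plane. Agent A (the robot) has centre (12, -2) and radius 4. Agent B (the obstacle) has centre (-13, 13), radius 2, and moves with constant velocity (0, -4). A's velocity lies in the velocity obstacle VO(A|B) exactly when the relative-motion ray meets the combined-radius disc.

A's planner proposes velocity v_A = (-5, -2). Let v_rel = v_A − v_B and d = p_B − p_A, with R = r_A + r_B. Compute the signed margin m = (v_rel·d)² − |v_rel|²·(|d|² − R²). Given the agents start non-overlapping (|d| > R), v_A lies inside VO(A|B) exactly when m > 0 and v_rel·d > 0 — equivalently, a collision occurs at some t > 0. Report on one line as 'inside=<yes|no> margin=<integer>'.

d = (-25, 15),  |d|² = 850;  R = 4+2 = 6,  c = 850−6² = 814
v_rel = (-5, 2),  |v_rel|² = 29;  v_rel·d = (-5)·(-25) + (2)·(15) = 155
29·t² − 310·t + 814 = 0  ⇒  m = 155² − 29·814 = 419
m = 419 > 0,  v_rel·d = 155 > 0  ⇒  inside

inside=yes margin=419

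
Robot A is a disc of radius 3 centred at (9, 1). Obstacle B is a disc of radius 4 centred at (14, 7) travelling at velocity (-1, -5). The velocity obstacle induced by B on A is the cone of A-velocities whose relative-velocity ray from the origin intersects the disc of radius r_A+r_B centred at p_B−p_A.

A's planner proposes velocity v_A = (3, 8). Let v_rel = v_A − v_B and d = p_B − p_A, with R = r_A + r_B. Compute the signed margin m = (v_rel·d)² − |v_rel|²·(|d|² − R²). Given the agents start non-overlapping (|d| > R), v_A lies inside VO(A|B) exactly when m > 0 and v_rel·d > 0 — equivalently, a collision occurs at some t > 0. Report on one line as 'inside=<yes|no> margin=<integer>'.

d = (5, 6),  |d|² = 61;  R = 3+4 = 7,  c = 61−7² = 12
v_rel = (4, 13),  |v_rel|² = 185;  v_rel·d = (4)·(5) + (13)·(6) = 98
185·t² − 196·t + 12 = 0  ⇒  m = 98² − 185·12 = 7384
m = 7384 > 0,  v_rel·d = 98 > 0  ⇒  inside

inside=yes margin=7384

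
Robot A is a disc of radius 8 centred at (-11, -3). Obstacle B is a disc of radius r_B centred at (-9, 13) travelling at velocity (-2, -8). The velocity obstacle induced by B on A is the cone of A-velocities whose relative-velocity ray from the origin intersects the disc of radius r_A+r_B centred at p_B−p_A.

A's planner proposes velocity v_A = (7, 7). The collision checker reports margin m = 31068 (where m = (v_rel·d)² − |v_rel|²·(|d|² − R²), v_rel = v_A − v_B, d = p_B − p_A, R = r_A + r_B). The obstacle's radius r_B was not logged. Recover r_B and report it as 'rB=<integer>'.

m = 31068
d = (2, 16);  v_rel = (9, 15),  |v_rel|² = 306
v_rel×d = (9)·(16) − (15)·(2) = 114
since m = R²·306 − 114²:  R² = (12996 + 31068) / 306 = 144
R = √144 = 12  ⇒  r_B = 12 − 8 = 4

rB=4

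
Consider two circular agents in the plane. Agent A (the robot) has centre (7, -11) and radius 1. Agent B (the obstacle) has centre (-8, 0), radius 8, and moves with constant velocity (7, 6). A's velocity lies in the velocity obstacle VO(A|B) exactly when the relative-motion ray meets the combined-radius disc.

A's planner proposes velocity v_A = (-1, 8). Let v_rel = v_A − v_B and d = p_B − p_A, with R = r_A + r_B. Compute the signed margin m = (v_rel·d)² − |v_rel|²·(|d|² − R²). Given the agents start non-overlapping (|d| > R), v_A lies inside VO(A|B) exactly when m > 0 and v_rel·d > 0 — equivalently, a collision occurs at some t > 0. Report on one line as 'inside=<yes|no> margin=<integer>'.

d = (-15, 11),  |d|² = 346;  R = 1+8 = 9,  c = 346−9² = 265
v_rel = (-8, 2),  |v_rel|² = 68;  v_rel·d = (-8)·(-15) + (2)·(11) = 142
68·t² − 284·t + 265 = 0  ⇒  m = 142² − 68·265 = 2144
m = 2144 > 0,  v_rel·d = 142 > 0  ⇒  inside

inside=yes margin=2144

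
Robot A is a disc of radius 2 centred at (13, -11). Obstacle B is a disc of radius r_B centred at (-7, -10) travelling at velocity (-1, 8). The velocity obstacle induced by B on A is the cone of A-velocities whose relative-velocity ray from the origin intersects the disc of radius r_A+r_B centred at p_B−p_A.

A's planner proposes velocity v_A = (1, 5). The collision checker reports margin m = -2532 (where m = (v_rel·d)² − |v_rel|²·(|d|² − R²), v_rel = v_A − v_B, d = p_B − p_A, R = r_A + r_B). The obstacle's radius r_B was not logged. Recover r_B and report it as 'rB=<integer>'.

m = -2532
d = (-20, 1);  v_rel = (2, -3),  |v_rel|² = 13
v_rel×d = (2)·(1) − (-3)·(-20) = -58
since m = R²·13 − (-58)²:  R² = (3364 + -2532) / 13 = 64
R = √64 = 8  ⇒  r_B = 8 − 2 = 6

rB=6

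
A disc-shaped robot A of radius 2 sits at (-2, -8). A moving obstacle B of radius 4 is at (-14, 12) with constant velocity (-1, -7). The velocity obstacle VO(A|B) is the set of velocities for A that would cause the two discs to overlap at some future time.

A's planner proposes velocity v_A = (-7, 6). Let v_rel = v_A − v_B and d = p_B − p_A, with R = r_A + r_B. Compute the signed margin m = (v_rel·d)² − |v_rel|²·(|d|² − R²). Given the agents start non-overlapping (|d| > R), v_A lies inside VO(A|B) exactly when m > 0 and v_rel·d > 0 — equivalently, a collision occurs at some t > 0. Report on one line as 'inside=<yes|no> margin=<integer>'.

d = (-12, 20),  |d|² = 544;  R = 2+4 = 6,  c = 544−6² = 508
v_rel = (-6, 13),  |v_rel|² = 205;  v_rel·d = (-6)·(-12) + (13)·(20) = 332
205·t² − 664·t + 508 = 0  ⇒  m = 332² − 205·508 = 6084
m = 6084 > 0,  v_rel·d = 332 > 0  ⇒  inside

inside=yes margin=6084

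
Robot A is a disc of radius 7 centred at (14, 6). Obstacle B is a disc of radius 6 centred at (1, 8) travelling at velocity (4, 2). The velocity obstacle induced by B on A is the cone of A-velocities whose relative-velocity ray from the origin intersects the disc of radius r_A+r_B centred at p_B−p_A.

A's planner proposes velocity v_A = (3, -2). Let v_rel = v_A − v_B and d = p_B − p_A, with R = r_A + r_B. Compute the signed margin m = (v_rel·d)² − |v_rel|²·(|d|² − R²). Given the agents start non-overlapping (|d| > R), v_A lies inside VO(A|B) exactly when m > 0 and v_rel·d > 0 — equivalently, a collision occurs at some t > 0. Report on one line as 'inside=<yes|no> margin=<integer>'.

d = (-13, 2),  |d|² = 173;  R = 7+6 = 13,  c = 173−13² = 4
v_rel = (-1, -4),  |v_rel|² = 17;  v_rel·d = (-1)·(-13) + (-4)·(2) = 5
17·t² − 10·t + 4 = 0  ⇒  m = 5² − 17·4 = -43
m = -43 < 0,  v_rel·d = 5 > 0  ⇒  outside

inside=no margin=-43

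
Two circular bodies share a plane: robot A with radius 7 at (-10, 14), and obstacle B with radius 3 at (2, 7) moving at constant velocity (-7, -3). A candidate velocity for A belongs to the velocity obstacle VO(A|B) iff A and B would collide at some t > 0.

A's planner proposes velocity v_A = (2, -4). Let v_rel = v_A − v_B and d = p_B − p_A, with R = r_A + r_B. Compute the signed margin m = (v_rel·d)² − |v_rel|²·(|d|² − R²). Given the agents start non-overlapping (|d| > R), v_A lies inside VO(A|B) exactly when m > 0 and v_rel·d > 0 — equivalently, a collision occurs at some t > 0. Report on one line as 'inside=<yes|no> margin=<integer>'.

d = (12, -7),  |d|² = 193;  R = 7+3 = 10,  c = 193−10² = 93
v_rel = (9, -1),  |v_rel|² = 82;  v_rel·d = (9)·(12) + (-1)·(-7) = 115
82·t² − 230·t + 93 = 0  ⇒  m = 115² − 82·93 = 5599
m = 5599 > 0,  v_rel·d = 115 > 0  ⇒  inside

inside=yes margin=5599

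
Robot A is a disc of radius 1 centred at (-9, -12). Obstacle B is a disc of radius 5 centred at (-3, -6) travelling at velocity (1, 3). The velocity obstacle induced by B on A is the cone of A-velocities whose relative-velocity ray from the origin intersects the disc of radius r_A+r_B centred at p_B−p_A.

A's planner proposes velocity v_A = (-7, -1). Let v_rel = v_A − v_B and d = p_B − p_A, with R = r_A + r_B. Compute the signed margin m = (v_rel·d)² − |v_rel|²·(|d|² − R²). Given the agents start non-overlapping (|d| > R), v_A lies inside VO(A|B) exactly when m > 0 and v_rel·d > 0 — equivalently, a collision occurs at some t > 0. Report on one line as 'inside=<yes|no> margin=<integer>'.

d = (6, 6),  |d|² = 72;  R = 1+5 = 6,  c = 72−6² = 36
v_rel = (-8, -4),  |v_rel|² = 80;  v_rel·d = (-8)·(6) + (-4)·(6) = -72
80·t² + 144·t + 36 = 0  ⇒  m = (-72)² − 80·36 = 2304
m = 2304 > 0,  v_rel·d = -72 < 0  ⇒  outside

inside=no margin=2304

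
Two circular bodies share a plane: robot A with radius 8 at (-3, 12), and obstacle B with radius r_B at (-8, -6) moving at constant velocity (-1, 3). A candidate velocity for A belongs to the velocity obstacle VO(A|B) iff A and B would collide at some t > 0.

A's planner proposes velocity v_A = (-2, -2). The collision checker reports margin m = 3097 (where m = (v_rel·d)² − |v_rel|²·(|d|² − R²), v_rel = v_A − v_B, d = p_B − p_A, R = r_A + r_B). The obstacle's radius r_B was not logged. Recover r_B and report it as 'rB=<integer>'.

m = 3097
d = (-5, -18);  v_rel = (-1, -5),  |v_rel|² = 26
v_rel×d = (-1)·(-18) − (-5)·(-5) = -7
since m = R²·26 − (-7)²:  R² = (49 + 3097) / 26 = 121
R = √121 = 11  ⇒  r_B = 11 − 8 = 3

rB=3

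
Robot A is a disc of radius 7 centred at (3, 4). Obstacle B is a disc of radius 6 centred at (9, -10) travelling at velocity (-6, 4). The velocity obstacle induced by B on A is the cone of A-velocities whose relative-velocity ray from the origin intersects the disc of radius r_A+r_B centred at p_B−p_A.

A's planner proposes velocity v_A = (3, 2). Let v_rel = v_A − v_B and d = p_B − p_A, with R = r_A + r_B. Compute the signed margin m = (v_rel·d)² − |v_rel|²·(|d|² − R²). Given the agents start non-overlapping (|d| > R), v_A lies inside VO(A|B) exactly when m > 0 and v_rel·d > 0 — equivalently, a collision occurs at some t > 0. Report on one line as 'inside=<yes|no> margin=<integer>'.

d = (6, -14),  |d|² = 232;  R = 7+6 = 13,  c = 232−13² = 63
v_rel = (9, -2),  |v_rel|² = 85;  v_rel·d = (9)·(6) + (-2)·(-14) = 82
85·t² − 164·t + 63 = 0  ⇒  m = 82² − 85·63 = 1369
m = 1369 > 0,  v_rel·d = 82 > 0  ⇒  inside

inside=yes margin=1369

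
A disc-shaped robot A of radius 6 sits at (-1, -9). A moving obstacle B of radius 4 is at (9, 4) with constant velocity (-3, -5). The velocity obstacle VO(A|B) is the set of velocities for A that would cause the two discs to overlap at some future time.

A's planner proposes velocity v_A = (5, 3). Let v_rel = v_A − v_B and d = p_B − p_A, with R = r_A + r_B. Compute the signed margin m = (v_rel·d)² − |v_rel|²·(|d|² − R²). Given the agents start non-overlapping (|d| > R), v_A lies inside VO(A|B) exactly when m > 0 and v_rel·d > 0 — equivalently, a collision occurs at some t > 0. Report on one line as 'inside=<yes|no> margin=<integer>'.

d = (10, 13),  |d|² = 269;  R = 6+4 = 10,  c = 269−10² = 169
v_rel = (8, 8),  |v_rel|² = 128;  v_rel·d = (8)·(10) + (8)·(13) = 184
128·t² − 368·t + 169 = 0  ⇒  m = 184² − 128·169 = 12224
m = 12224 > 0,  v_rel·d = 184 > 0  ⇒  inside

inside=yes margin=12224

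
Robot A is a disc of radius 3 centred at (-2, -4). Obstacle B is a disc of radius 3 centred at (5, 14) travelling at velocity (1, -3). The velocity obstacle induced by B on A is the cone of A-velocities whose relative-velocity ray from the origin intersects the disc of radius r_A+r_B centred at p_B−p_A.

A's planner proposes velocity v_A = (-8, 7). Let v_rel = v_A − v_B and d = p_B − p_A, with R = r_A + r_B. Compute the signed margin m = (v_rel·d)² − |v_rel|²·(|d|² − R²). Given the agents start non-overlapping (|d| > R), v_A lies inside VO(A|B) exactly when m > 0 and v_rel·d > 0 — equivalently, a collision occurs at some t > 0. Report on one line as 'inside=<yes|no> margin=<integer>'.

d = (7, 18),  |d|² = 373;  R = 3+3 = 6,  c = 373−6² = 337
v_rel = (-9, 10),  |v_rel|² = 181;  v_rel·d = (-9)·(7) + (10)·(18) = 117
181·t² − 234·t + 337 = 0  ⇒  m = 117² − 181·337 = -47308
m = -47308 < 0,  v_rel·d = 117 > 0  ⇒  outside

inside=no margin=-47308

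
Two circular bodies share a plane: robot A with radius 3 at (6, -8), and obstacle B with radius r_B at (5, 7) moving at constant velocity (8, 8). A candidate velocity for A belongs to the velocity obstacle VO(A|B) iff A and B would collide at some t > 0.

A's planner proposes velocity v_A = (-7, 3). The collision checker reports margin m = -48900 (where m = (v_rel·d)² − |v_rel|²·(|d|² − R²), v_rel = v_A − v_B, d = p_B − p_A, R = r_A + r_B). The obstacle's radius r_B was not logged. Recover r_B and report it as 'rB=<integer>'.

m = -48900
d = (-1, 15);  v_rel = (-15, -5),  |v_rel|² = 250
v_rel×d = (-15)·(15) − (-5)·(-1) = -230
since m = R²·250 − (-230)²:  R² = (52900 + -48900) / 250 = 16
R = √16 = 4  ⇒  r_B = 4 − 3 = 1

rB=1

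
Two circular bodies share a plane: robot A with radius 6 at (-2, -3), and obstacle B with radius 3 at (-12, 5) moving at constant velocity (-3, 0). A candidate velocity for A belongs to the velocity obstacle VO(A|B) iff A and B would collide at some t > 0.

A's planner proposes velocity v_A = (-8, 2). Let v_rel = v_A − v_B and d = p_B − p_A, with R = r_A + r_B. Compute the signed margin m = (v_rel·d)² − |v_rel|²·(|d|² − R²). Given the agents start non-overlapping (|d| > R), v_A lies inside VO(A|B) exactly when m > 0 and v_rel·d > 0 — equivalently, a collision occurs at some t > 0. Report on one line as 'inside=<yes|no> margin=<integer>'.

d = (-10, 8),  |d|² = 164;  R = 6+3 = 9,  c = 164−9² = 83
v_rel = (-5, 2),  |v_rel|² = 29;  v_rel·d = (-5)·(-10) + (2)·(8) = 66
29·t² − 132·t + 83 = 0  ⇒  m = 66² − 29·83 = 1949
m = 1949 > 0,  v_rel·d = 66 > 0  ⇒  inside

inside=yes margin=1949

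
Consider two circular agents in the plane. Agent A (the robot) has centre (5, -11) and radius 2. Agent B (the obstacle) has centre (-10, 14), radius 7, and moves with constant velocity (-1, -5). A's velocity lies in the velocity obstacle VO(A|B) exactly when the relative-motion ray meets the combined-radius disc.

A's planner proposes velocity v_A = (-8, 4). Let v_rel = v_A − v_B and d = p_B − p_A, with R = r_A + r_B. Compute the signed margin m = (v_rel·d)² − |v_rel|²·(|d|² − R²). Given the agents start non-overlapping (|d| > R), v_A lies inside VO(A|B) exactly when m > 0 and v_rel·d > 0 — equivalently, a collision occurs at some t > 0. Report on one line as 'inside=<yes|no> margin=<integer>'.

d = (-15, 25),  |d|² = 850;  R = 2+7 = 9,  c = 850−9² = 769
v_rel = (-7, 9),  |v_rel|² = 130;  v_rel·d = (-7)·(-15) + (9)·(25) = 330
130·t² − 660·t + 769 = 0  ⇒  m = 330² − 130·769 = 8930
m = 8930 > 0,  v_rel·d = 330 > 0  ⇒  inside

inside=yes margin=8930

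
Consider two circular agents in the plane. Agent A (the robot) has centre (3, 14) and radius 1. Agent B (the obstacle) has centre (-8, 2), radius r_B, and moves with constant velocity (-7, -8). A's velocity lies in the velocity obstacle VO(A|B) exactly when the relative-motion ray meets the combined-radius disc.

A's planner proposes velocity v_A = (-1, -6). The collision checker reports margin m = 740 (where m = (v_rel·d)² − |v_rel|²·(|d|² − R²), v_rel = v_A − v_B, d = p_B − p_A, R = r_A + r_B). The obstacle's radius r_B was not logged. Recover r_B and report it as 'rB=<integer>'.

m = 740
d = (-11, -12);  v_rel = (6, 2),  |v_rel|² = 40
v_rel×d = (6)·(-12) − (2)·(-11) = -50
since m = R²·40 − (-50)²:  R² = (2500 + 740) / 40 = 81
R = √81 = 9  ⇒  r_B = 9 − 1 = 8

rB=8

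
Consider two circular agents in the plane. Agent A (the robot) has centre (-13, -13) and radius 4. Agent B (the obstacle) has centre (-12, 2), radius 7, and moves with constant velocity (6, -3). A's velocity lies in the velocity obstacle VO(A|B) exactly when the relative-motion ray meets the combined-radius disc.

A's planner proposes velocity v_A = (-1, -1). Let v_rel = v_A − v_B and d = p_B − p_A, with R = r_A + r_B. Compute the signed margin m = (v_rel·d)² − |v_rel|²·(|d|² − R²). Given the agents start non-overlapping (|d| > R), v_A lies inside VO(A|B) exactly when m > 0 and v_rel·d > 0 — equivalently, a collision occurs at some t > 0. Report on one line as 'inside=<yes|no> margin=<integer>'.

d = (1, 15),  |d|² = 226;  R = 4+7 = 11,  c = 226−11² = 105
v_rel = (-7, 2),  |v_rel|² = 53;  v_rel·d = (-7)·(1) + (2)·(15) = 23
53·t² − 46·t + 105 = 0  ⇒  m = 23² − 53·105 = -5036
m = -5036 < 0,  v_rel·d = 23 > 0  ⇒  outside

inside=no margin=-5036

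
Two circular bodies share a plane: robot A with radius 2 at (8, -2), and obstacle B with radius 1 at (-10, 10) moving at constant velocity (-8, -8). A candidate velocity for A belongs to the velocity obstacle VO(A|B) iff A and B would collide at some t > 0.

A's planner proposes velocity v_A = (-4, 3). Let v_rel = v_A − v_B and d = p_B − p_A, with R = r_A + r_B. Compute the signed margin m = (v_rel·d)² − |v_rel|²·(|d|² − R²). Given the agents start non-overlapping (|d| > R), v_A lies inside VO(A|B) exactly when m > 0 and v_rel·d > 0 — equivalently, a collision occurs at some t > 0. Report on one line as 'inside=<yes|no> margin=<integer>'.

d = (-18, 12),  |d|² = 468;  R = 2+1 = 3,  c = 468−3² = 459
v_rel = (4, 11),  |v_rel|² = 137;  v_rel·d = (4)·(-18) + (11)·(12) = 60
137·t² − 120·t + 459 = 0  ⇒  m = 60² − 137·459 = -59283
m = -59283 < 0,  v_rel·d = 60 > 0  ⇒  outside

inside=no margin=-59283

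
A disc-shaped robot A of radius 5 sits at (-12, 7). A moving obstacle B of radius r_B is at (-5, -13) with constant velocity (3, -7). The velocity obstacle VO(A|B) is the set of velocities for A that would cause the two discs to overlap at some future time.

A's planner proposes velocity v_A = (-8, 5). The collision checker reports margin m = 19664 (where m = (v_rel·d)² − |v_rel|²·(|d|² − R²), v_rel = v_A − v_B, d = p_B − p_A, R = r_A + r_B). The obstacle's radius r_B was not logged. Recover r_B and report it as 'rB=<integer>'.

m = 19664
d = (7, -20);  v_rel = (-11, 12),  |v_rel|² = 265
v_rel×d = (-11)·(-20) − (12)·(7) = 136
since m = R²·265 − 136²:  R² = (18496 + 19664) / 265 = 144
R = √144 = 12  ⇒  r_B = 12 − 5 = 7

rB=7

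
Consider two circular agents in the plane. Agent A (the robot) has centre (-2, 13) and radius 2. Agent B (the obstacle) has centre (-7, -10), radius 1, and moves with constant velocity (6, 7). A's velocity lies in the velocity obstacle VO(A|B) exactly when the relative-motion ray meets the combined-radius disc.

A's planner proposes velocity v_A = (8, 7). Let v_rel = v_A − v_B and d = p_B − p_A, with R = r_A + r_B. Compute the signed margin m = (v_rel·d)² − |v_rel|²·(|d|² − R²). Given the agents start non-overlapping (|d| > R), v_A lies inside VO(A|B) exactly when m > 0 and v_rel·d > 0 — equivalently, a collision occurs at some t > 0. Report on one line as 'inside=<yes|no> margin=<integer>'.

d = (-5, -23),  |d|² = 554;  R = 2+1 = 3,  c = 554−3² = 545
v_rel = (2, 0),  |v_rel|² = 4;  v_rel·d = (2)·(-5) + (0)·(-23) = -10
4·t² + 20·t + 545 = 0  ⇒  m = (-10)² − 4·545 = -2080
m = -2080 < 0,  v_rel·d = -10 < 0  ⇒  outside

inside=no margin=-2080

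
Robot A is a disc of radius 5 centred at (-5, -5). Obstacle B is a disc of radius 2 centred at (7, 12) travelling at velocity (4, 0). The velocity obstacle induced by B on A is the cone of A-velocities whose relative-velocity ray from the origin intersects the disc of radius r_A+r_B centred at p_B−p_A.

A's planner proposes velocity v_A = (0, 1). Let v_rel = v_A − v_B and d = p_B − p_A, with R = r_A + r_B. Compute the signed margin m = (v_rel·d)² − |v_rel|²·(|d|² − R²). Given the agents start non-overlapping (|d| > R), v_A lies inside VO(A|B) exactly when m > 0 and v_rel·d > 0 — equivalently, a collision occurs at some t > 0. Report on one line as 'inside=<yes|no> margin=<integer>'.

d = (12, 17),  |d|² = 433;  R = 5+2 = 7,  c = 433−7² = 384
v_rel = (-4, 1),  |v_rel|² = 17;  v_rel·d = (-4)·(12) + (1)·(17) = -31
17·t² + 62·t + 384 = 0  ⇒  m = (-31)² − 17·384 = -5567
m = -5567 < 0,  v_rel·d = -31 < 0  ⇒  outside

inside=no margin=-5567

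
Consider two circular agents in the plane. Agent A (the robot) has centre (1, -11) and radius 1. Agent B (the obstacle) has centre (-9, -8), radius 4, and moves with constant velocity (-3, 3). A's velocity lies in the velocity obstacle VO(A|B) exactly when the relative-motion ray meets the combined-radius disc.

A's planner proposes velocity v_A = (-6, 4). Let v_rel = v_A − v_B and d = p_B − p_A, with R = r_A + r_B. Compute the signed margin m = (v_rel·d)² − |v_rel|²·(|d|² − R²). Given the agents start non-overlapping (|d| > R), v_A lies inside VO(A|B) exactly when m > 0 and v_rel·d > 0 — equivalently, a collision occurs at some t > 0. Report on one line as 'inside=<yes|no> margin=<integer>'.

d = (-10, 3),  |d|² = 109;  R = 1+4 = 5,  c = 109−5² = 84
v_rel = (-3, 1),  |v_rel|² = 10;  v_rel·d = (-3)·(-10) + (1)·(3) = 33
10·t² − 66·t + 84 = 0  ⇒  m = 33² − 10·84 = 249
m = 249 > 0,  v_rel·d = 33 > 0  ⇒  inside

inside=yes margin=249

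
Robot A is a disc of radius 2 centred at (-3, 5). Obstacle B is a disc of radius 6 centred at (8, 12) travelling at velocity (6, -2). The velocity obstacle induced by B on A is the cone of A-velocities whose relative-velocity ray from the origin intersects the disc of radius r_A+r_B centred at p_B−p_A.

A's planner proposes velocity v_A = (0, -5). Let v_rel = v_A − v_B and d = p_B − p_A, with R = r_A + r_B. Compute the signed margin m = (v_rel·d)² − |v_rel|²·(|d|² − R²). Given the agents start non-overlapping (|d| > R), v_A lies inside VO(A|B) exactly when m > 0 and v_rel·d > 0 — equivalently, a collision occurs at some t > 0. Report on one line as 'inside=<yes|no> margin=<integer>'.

d = (11, 7),  |d|² = 170;  R = 2+6 = 8,  c = 170−8² = 106
v_rel = (-6, -3),  |v_rel|² = 45;  v_rel·d = (-6)·(11) + (-3)·(7) = -87
45·t² + 174·t + 106 = 0  ⇒  m = (-87)² − 45·106 = 2799
m = 2799 > 0,  v_rel·d = -87 < 0  ⇒  outside

inside=no margin=2799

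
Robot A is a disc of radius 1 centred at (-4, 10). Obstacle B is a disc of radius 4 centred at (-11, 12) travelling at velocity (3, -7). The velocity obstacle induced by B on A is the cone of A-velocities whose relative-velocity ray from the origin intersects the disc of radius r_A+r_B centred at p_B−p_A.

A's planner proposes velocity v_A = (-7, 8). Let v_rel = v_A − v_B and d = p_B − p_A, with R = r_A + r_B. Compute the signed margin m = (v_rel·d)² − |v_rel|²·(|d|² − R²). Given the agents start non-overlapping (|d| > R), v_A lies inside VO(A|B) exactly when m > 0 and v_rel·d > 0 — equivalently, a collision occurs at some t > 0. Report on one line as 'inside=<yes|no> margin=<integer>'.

d = (-7, 2),  |d|² = 53;  R = 1+4 = 5,  c = 53−5² = 28
v_rel = (-10, 15),  |v_rel|² = 325;  v_rel·d = (-10)·(-7) + (15)·(2) = 100
325·t² − 200·t + 28 = 0  ⇒  m = 100² − 325·28 = 900
m = 900 > 0,  v_rel·d = 100 > 0  ⇒  inside

inside=yes margin=900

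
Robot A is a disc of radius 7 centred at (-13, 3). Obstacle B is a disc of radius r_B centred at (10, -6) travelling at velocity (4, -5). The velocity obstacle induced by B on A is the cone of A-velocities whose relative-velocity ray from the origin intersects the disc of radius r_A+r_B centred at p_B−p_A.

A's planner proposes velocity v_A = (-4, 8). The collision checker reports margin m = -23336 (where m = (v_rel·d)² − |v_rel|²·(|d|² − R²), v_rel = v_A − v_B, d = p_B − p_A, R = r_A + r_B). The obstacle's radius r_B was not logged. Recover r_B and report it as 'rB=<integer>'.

m = -23336
d = (23, -9);  v_rel = (-8, 13),  |v_rel|² = 233
v_rel×d = (-8)·(-9) − (13)·(23) = -227
since m = R²·233 − (-227)²:  R² = (51529 + -23336) / 233 = 121
R = √121 = 11  ⇒  r_B = 11 − 7 = 4

rB=4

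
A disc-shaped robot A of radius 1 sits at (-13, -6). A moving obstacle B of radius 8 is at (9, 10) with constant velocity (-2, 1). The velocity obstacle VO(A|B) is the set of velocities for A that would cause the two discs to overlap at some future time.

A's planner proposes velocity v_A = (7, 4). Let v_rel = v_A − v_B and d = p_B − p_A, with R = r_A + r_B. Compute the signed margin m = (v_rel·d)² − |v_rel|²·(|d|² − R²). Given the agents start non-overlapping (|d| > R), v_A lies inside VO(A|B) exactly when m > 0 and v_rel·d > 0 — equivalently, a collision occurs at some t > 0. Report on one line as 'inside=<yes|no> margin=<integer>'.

d = (22, 16),  |d|² = 740;  R = 1+8 = 9,  c = 740−9² = 659
v_rel = (9, 3),  |v_rel|² = 90;  v_rel·d = (9)·(22) + (3)·(16) = 246
90·t² − 492·t + 659 = 0  ⇒  m = 246² − 90·659 = 1206
m = 1206 > 0,  v_rel·d = 246 > 0  ⇒  inside

inside=yes margin=1206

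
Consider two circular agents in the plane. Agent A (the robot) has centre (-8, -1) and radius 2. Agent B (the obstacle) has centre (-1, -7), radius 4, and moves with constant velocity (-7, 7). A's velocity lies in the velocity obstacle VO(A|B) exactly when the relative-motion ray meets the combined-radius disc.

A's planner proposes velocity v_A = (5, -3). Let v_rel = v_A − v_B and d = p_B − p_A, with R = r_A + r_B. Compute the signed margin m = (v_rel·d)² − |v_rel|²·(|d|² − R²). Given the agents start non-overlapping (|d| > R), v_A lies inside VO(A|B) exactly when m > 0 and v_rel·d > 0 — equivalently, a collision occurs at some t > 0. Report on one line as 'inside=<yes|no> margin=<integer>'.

d = (7, -6),  |d|² = 85;  R = 2+4 = 6,  c = 85−6² = 49
v_rel = (12, -10),  |v_rel|² = 244;  v_rel·d = (12)·(7) + (-10)·(-6) = 144
244·t² − 288·t + 49 = 0  ⇒  m = 144² − 244·49 = 8780
m = 8780 > 0,  v_rel·d = 144 > 0  ⇒  inside

inside=yes margin=8780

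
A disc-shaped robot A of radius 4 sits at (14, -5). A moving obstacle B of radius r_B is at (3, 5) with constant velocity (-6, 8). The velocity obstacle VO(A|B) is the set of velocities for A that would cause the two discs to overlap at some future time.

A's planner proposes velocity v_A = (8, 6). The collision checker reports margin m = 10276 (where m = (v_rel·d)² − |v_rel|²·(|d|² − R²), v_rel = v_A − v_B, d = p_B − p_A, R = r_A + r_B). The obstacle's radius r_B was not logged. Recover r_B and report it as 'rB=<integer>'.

m = 10276
d = (-11, 10);  v_rel = (14, -2),  |v_rel|² = 200
v_rel×d = (14)·(10) − (-2)·(-11) = 118
since m = R²·200 − 118²:  R² = (13924 + 10276) / 200 = 121
R = √121 = 11  ⇒  r_B = 11 − 4 = 7

rB=7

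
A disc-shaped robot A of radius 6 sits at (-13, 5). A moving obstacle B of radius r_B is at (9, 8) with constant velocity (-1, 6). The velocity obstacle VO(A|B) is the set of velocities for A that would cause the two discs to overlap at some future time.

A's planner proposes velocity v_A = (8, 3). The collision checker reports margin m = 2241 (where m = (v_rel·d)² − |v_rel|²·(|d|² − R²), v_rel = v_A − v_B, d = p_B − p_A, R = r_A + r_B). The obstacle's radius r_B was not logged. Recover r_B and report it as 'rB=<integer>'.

m = 2241
d = (22, 3);  v_rel = (9, -3),  |v_rel|² = 90
v_rel×d = (9)·(3) − (-3)·(22) = 93
since m = R²·90 − 93²:  R² = (8649 + 2241) / 90 = 121
R = √121 = 11  ⇒  r_B = 11 − 6 = 5

rB=5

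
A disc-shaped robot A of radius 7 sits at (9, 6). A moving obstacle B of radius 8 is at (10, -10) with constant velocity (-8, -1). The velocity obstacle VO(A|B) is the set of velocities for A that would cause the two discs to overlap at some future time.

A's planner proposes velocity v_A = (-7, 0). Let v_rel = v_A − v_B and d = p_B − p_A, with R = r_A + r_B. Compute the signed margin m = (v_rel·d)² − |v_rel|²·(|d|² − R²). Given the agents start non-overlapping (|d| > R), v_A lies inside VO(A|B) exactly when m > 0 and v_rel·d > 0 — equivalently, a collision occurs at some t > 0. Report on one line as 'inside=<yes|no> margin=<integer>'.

d = (1, -16),  |d|² = 257;  R = 7+8 = 15,  c = 257−15² = 32
v_rel = (1, 1),  |v_rel|² = 2;  v_rel·d = (1)·(1) + (1)·(-16) = -15
2·t² + 30·t + 32 = 0  ⇒  m = (-15)² − 2·32 = 161
m = 161 > 0,  v_rel·d = -15 < 0  ⇒  outside

inside=no margin=161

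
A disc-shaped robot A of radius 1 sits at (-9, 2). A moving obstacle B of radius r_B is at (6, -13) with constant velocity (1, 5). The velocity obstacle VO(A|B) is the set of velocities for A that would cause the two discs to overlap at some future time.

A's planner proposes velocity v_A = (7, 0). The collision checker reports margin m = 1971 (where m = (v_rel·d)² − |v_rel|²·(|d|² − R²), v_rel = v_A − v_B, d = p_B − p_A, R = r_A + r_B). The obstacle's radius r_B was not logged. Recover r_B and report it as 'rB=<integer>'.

m = 1971
d = (15, -15);  v_rel = (6, -5),  |v_rel|² = 61
v_rel×d = (6)·(-15) − (-5)·(15) = -15
since m = R²·61 − (-15)²:  R² = (225 + 1971) / 61 = 36
R = √36 = 6  ⇒  r_B = 6 − 1 = 5

rB=5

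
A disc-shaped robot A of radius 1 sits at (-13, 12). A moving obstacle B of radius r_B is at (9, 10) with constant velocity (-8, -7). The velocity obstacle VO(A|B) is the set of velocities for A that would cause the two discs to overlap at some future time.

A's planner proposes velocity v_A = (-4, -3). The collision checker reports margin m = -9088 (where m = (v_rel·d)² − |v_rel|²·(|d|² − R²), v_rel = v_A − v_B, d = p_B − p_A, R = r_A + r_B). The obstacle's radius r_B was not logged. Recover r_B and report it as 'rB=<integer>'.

m = -9088
d = (22, -2);  v_rel = (4, 4),  |v_rel|² = 32
v_rel×d = (4)·(-2) − (4)·(22) = -96
since m = R²·32 − (-96)²:  R² = (9216 + -9088) / 32 = 4
R = √4 = 2  ⇒  r_B = 2 − 1 = 1

rB=1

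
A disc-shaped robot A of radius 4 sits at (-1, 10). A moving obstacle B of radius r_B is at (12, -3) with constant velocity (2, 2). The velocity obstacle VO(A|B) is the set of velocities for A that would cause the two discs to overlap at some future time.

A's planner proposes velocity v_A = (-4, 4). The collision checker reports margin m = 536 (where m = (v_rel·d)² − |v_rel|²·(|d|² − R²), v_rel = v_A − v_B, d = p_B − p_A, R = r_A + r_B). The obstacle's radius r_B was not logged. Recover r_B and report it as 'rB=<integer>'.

m = 536
d = (13, -13);  v_rel = (-6, 2),  |v_rel|² = 40
v_rel×d = (-6)·(-13) − (2)·(13) = 52
since m = R²·40 − 52²:  R² = (2704 + 536) / 40 = 81
R = √81 = 9  ⇒  r_B = 9 − 4 = 5

rB=5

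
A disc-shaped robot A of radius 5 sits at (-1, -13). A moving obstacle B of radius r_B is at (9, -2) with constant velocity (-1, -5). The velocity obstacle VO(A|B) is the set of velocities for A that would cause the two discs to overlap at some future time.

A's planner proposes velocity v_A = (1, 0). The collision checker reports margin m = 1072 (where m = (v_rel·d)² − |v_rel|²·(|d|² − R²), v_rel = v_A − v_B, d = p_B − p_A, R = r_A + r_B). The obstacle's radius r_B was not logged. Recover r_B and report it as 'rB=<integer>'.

m = 1072
d = (10, 11);  v_rel = (2, 5),  |v_rel|² = 29
v_rel×d = (2)·(11) − (5)·(10) = -28
since m = R²·29 − (-28)²:  R² = (784 + 1072) / 29 = 64
R = √64 = 8  ⇒  r_B = 8 − 5 = 3

rB=3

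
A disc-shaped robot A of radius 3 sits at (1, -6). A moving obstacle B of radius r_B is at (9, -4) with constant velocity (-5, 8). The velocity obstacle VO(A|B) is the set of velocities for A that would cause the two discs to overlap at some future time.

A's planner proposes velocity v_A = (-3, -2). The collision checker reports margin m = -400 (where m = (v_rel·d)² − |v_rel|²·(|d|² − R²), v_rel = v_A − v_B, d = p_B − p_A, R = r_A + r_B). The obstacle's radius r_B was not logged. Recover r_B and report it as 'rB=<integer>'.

m = -400
d = (8, 2);  v_rel = (2, -10),  |v_rel|² = 104
v_rel×d = (2)·(2) − (-10)·(8) = 84
since m = R²·104 − 84²:  R² = (7056 + -400) / 104 = 64
R = √64 = 8  ⇒  r_B = 8 − 3 = 5

rB=5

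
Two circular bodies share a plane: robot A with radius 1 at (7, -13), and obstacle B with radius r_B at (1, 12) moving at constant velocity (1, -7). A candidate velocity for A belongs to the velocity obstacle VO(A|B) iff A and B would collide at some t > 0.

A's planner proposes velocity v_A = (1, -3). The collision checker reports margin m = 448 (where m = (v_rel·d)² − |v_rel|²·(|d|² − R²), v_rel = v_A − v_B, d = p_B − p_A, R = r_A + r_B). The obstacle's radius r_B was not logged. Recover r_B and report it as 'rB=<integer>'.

m = 448
d = (-6, 25);  v_rel = (0, 4),  |v_rel|² = 16
v_rel×d = (0)·(25) − (4)·(-6) = 24
since m = R²·16 − 24²:  R² = (576 + 448) / 16 = 64
R = √64 = 8  ⇒  r_B = 8 − 1 = 7

rB=7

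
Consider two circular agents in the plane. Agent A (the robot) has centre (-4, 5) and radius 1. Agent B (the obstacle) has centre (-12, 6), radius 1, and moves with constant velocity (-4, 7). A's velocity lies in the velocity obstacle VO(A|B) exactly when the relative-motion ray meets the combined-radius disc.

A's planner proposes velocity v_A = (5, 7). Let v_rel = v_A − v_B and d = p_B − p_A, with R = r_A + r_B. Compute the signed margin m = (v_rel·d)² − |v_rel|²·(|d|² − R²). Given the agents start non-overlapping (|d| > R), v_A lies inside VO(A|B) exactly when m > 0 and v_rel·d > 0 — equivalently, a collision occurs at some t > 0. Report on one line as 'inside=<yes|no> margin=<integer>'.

d = (-8, 1),  |d|² = 65;  R = 1+1 = 2,  c = 65−2² = 61
v_rel = (9, 0),  |v_rel|² = 81;  v_rel·d = (9)·(-8) + (0)·(1) = -72
81·t² + 144·t + 61 = 0  ⇒  m = (-72)² − 81·61 = 243
m = 243 > 0,  v_rel·d = -72 < 0  ⇒  outside

inside=no margin=243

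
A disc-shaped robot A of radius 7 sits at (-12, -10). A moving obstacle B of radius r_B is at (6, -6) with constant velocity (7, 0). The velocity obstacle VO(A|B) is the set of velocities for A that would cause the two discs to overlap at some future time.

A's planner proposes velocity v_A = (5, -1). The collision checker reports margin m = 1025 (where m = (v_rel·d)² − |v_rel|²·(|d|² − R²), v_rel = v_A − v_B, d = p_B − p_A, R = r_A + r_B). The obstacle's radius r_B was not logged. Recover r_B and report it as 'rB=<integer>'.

m = 1025
d = (18, 4);  v_rel = (-2, -1),  |v_rel|² = 5
v_rel×d = (-2)·(4) − (-1)·(18) = 10
since m = R²·5 − 10²:  R² = (100 + 1025) / 5 = 225
R = √225 = 15  ⇒  r_B = 15 − 7 = 8

rB=8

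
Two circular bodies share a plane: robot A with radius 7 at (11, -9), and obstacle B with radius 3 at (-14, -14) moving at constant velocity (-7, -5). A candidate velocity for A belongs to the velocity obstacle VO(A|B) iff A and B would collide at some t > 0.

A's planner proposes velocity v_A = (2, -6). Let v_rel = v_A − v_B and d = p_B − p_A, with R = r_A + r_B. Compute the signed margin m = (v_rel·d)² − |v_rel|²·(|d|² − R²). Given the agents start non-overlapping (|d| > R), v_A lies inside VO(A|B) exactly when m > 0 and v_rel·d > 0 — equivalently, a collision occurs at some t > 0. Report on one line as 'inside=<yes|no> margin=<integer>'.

d = (-25, -5),  |d|² = 650;  R = 7+3 = 10,  c = 650−10² = 550
v_rel = (9, -1),  |v_rel|² = 82;  v_rel·d = (9)·(-25) + (-1)·(-5) = -220
82·t² + 440·t + 550 = 0  ⇒  m = (-220)² − 82·550 = 3300
m = 3300 > 0,  v_rel·d = -220 < 0  ⇒  outside

inside=no margin=3300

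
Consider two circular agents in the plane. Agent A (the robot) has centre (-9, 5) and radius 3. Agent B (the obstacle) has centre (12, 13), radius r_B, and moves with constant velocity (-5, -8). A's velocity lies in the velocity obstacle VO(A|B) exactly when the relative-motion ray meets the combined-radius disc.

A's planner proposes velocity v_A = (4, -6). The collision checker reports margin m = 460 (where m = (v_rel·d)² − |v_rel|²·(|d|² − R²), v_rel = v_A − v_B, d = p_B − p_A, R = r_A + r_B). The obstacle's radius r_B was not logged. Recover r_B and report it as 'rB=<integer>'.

m = 460
d = (21, 8);  v_rel = (9, 2),  |v_rel|² = 85
v_rel×d = (9)·(8) − (2)·(21) = 30
since m = R²·85 − 30²:  R² = (900 + 460) / 85 = 16
R = √16 = 4  ⇒  r_B = 4 − 3 = 1

rB=1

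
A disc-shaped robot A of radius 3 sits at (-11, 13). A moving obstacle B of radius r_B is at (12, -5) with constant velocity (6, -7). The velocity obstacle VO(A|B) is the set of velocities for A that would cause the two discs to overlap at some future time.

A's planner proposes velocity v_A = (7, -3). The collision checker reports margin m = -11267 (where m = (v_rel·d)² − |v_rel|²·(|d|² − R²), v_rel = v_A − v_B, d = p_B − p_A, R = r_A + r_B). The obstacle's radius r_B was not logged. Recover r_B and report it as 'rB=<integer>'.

m = -11267
d = (23, -18);  v_rel = (1, 4),  |v_rel|² = 17
v_rel×d = (1)·(-18) − (4)·(23) = -110
since m = R²·17 − (-110)²:  R² = (12100 + -11267) / 17 = 49
R = √49 = 7  ⇒  r_B = 7 − 3 = 4

rB=4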